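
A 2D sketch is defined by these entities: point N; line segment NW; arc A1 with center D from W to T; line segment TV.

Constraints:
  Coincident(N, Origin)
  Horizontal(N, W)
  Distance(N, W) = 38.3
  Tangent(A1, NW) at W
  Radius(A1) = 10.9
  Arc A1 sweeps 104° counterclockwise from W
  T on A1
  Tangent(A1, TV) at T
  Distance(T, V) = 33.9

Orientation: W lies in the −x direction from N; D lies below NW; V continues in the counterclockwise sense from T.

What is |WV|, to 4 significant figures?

46.49

N is at the origin; N and W share the same y with |NW| = 38.3 and W on the −x side, so W = (-38.30, 0.000). Tangency of A1 to NW means the radius DW is perpendicular to NW, so D = W + (0, -10.9) = (-38.30, -10.90). On A1, W sits at bearing 90° from D; a 104° counterclockwise sweep puts T at bearing 194°, so T = D + 10.9·(cos 194°, sin 194°) = (-48.88, -13.54). Since A1 is tangent to TV there, DT ⟂ TV, so TV runs along (−sin 194°, cos 194°); with |TV| = 33.9, V = (-40.68, -46.43). Then |WV| = |V − W| = 46.49.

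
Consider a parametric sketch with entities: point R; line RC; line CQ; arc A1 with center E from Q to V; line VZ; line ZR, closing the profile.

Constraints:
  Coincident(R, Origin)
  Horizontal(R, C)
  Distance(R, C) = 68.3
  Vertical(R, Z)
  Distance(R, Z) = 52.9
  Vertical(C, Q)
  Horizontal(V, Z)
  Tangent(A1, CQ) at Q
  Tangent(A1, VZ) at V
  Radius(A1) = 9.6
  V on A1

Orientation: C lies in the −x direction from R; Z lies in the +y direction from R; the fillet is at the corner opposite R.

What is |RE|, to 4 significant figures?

72.94

R is at the origin; RC is horizontal with |RC| = 68.3 and C on the −x side, so C = (-68.30, 0.000). R and Z share the same x with |RZ| = 52.9 and Z on the +y side, so Z = (0.000, 52.90). The virtual corner opposite R is at (-68.30, 52.90). The tangent condition forces EQ to be normal to CQ and since A1 is tangent to VZ there, EV ⟂ VZ, with radius 9.6, so the center E sits 9.6 in from both sides at E = (-58.70, 43.30). Then |RE| = |E − R| = 72.94.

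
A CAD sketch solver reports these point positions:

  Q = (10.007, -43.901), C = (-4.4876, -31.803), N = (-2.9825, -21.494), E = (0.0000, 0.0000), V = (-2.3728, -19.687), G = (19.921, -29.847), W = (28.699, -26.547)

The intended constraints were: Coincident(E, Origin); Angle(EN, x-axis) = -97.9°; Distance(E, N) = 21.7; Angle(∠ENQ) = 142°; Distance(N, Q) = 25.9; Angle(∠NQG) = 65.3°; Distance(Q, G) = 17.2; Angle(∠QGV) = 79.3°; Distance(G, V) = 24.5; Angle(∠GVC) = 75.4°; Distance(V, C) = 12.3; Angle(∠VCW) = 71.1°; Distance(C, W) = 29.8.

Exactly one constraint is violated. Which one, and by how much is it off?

Distance(C, W) = 29.8 — off by 3.80.

E = (0.00, 0.00) ✓; EN at -97.90° ✓; |EN| = 21.70 ✓; ∠ENQ = 142.0° ✓; |NQ| = 25.90 ✓; ∠NQG = 65.30° ✓; |QG| = 17.20 ✓; ∠QGV = 79.30° ✓; |GV| = 24.50 ✓; ∠GVC = 75.40° ✓; |VC| = 12.30 ✓; ∠VCW = 71.10° ✓; |CW| = 33.60 ✗.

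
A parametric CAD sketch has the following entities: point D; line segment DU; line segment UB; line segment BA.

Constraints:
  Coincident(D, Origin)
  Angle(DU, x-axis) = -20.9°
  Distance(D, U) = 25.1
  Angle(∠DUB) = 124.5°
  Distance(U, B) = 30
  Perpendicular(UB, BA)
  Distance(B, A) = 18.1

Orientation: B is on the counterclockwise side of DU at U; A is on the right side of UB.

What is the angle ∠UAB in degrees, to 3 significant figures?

58.9°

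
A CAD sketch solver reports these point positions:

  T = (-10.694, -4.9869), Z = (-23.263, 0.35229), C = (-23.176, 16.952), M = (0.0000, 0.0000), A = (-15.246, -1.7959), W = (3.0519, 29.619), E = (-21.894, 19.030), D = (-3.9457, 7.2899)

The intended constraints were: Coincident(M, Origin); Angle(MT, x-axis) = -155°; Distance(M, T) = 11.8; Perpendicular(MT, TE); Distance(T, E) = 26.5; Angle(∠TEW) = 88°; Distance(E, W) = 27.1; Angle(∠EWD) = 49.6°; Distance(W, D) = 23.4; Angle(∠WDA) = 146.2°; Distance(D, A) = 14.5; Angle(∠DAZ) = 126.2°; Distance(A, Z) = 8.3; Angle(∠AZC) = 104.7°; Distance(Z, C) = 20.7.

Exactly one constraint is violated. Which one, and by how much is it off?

Distance(Z, C) = 20.7 — off by 4.10.

M = (0.00, 0.00) ✓; MT at -155.0° ✓; |MT| = 11.80 ✓; ∠(MT, TE) = 90.00° ✓; |TE| = 26.50 ✓; ∠TEW = 88.00° ✓; |EW| = 27.10 ✓; ∠EWD = 49.60° ✓; |WD| = 23.40 ✓; ∠WDA = 146.2° ✓; |DA| = 14.50 ✓; ∠DAZ = 126.2° ✓; |AZ| = 8.300 ✓; ∠AZC = 104.7° ✓; |ZC| = 16.60 ✗.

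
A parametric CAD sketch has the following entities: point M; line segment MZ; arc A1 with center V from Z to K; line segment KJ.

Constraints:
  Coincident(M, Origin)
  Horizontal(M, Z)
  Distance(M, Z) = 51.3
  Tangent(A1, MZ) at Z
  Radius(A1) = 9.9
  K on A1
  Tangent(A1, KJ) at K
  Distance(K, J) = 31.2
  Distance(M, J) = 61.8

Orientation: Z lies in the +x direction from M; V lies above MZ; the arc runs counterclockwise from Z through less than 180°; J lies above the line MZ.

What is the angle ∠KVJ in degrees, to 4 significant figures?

72.40°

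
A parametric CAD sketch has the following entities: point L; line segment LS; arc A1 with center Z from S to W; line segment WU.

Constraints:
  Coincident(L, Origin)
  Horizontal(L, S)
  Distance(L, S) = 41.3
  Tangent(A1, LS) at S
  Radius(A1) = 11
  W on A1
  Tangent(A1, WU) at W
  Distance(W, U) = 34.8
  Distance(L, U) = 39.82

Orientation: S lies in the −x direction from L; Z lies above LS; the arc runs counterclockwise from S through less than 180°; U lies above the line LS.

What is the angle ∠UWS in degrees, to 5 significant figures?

148.83°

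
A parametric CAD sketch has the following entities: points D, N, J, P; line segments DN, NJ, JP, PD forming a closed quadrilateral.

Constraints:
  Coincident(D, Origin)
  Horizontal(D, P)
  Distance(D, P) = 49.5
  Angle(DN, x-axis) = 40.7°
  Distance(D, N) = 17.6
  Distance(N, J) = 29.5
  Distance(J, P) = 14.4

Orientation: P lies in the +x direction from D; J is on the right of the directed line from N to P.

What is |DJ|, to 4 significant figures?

37.27

Checks: |NJ| = 29.50 ✓; |JP| = 14.40 ✓.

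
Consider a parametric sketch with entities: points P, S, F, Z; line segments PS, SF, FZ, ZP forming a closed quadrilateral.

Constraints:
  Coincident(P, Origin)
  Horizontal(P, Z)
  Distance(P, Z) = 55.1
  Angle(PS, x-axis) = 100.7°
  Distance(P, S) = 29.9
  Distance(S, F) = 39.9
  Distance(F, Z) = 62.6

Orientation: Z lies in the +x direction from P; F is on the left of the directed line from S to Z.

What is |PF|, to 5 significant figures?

60.395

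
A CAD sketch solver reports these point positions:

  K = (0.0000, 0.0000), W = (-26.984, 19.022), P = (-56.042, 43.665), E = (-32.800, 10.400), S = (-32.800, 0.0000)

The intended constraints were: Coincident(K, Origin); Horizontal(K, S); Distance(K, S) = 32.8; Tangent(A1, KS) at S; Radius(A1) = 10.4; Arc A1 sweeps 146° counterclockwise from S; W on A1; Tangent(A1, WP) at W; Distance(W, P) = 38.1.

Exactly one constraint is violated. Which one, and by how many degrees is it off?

Tangent(A1, WP) at W — off by 6.30°.

K = (0.00, 0.00) ✓; K.y = 0.00, S.y = 0.00 ✓; |KS| = 32.80 ✓; ∠(ES, SK) = 90.00° ✓; |ES| = 10.40 ✓; bearing(E→W) − bearing(E→S) = 146.0° ✓; |EW| = 10.40 ✓; ∠(EW, WP) = 96.30° ✗; |WP| = 38.10 ✓.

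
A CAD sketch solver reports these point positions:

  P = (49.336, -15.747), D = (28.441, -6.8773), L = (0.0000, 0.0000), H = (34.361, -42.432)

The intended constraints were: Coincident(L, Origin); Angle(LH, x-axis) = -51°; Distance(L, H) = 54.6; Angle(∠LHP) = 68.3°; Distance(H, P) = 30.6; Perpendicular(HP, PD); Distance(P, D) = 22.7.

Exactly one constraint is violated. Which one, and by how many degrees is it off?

Perpendicular(HP, PD) — off by 6.30°.

L = (0.00, 0.00) ✓; LH at -51.00° ✓; |LH| = 54.60 ✓; ∠LHP = 68.30° ✓; |HP| = 30.60 ✓; ∠(HP, PD) = 96.30° ✗; |PD| = 22.70 ✓.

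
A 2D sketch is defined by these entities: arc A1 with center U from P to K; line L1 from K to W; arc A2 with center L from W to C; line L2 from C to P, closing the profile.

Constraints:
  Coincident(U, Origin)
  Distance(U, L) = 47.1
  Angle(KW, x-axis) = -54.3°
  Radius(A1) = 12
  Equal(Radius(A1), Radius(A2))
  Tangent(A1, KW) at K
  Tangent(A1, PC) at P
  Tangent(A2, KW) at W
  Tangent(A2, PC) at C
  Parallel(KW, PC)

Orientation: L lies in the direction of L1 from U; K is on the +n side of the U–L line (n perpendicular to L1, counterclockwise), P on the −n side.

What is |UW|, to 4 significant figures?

48.60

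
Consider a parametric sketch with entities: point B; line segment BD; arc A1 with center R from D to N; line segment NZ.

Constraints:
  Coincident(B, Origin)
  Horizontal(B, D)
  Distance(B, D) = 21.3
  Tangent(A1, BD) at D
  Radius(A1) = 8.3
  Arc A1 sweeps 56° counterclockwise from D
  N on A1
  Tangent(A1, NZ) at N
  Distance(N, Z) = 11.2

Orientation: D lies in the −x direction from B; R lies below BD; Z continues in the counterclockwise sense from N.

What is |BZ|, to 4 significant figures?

36.80

On A1, D sits at bearing 90° from R; a 56° counterclockwise sweep puts N at bearing 146°, so N = R + 8.3·(cos 146°, sin 146°) = (-28.18, -3.659). A1 meets NZ tangentially, so RN is at right angles to NZ, so NZ runs along (−sin 146°, cos 146°); with |NZ| = 11.2, Z = (-34.44, -12.94). Then |BZ| = |Z − B| = 36.80.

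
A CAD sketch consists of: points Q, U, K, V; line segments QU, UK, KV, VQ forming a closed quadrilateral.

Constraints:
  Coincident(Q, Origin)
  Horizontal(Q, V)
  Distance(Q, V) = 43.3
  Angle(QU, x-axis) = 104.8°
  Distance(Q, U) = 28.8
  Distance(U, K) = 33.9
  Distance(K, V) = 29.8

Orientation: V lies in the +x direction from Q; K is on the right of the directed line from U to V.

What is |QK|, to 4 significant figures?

13.57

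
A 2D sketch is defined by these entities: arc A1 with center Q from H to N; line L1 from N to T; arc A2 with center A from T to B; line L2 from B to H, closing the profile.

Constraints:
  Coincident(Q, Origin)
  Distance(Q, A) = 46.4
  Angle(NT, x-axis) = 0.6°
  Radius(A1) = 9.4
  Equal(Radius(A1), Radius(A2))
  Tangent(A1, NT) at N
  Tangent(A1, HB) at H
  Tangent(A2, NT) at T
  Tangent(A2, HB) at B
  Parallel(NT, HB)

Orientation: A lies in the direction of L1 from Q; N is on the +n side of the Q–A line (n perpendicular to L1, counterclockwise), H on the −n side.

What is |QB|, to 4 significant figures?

47.34

The slot axis is L1's direction at 0.6°, so u = (cos 0.6°, sin 0.6°) = (0.9999, 0.01047) and n = (−sin 0.6°, cos 0.6°) = (-0.01047, 0.9999). Q is at the origin and A lies 46.4 along u from Q, so A = 46.4·u = (46.40, 0.4859). Tangency of A1 to both parallel lines with radius 9.4 puts N and H at Q ± 9.4·n: N = (-0.09843, 9.399), H = (0.09843, -9.399). Equal radii place T and B the same way about A: T = A + 9.4·n = (46.30, 9.885), B = A − 9.4·n = (46.50, -8.914). Then |QB| = |B − Q| = 47.34.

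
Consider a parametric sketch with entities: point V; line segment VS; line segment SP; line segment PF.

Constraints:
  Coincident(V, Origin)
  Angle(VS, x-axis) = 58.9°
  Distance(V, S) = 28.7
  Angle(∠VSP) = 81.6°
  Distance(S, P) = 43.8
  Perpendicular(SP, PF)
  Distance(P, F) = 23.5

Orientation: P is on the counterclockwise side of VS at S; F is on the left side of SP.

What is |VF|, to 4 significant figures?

39.91

V is at the origin; VS runs at 58.9° with length 28.7, so S = 28.7·(cos 58.9°, sin 58.9°) = (14.82, 24.57). ∠VSP = 81.6°, so SP runs at 58.9° + (180° − 81.6°) = 157.3° from the x-axis; with |SP| = 43.8, P = S + 43.8·(cos 157.3°, sin 157.3°) = (-25.58, 41.48). SP ⟂ PF; with |PF| = 23.5 on the left of SP, F = P + 23.5·(-0.3859, -0.9225) = (-34.65, 19.80). Then |VF| = |F − V| = 39.91.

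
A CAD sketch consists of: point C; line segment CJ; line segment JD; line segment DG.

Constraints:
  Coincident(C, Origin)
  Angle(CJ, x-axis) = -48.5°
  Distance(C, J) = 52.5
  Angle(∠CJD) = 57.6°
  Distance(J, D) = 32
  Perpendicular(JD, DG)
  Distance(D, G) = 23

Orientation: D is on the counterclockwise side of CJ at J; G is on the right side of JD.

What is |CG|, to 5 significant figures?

67.438

C is at the origin; CJ runs at -48.5° with length 52.5, so J = 52.5·(cos -48.5°, sin -48.5°) = (34.788, -39.320). ∠CJD = 57.6°, so JD runs at -48.5° + (180° − 57.6°) = 73.900° from the x-axis; with |JD| = 32.0, D = J + 32.0·(cos 73.900°, sin 73.900°) = (43.662, -8.5752). The perpendicularity gives DG at right angles to JD; with |DG| = 23.0 on the right of JD, G = D + 23.0·(0.96078, -0.27731) = (65.760, -14.953). Then |CG| = |G − C| = 67.438.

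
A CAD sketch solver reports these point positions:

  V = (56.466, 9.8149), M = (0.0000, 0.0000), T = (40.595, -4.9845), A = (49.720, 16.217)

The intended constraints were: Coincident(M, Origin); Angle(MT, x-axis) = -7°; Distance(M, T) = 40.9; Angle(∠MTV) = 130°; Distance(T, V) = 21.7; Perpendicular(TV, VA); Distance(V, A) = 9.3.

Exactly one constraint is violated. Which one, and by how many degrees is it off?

Perpendicular(TV, VA) — off by 3.50°.

M = (0.00, 0.00) ✓; MT at -7.000° ✓; |MT| = 40.90 ✓; ∠MTV = 130.0° ✓; |TV| = 21.70 ✓; ∠(TV, VA) = 93.50° ✗; |VA| = 9.300 ✓.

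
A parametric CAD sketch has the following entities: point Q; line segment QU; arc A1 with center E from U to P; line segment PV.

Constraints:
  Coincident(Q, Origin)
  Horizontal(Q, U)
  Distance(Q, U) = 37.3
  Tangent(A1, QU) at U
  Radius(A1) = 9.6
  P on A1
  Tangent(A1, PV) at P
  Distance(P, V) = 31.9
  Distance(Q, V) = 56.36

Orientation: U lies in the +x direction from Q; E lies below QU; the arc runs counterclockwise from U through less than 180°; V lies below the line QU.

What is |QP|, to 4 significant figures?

30.57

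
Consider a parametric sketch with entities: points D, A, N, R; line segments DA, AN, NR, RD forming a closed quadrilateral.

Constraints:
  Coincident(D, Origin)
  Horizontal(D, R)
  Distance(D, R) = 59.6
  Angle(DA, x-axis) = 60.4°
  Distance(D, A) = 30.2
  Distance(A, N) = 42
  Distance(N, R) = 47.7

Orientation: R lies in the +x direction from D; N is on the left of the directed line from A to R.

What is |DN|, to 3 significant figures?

69.7

D is at the origin; D and R share the same y with |DR| = 59.6 and R in +x, so R = (59.6, 0). DA runs at 60.4° with |DA| = 30.2, so A = (14.9, 26.3). N is determined by |AN| = 42.0 and |NR| = 47.7 together: it lies at the intersection of circle(A, 42.0) and circle(R, 47.7). With |AR| = 51.8, the foot of the radical line on AR is 21.0 from A and the perpendicular offset is √(42.0² − 21.0²) = 36.4. Taking the left-of-AR solution: N = (51.4, 47.0).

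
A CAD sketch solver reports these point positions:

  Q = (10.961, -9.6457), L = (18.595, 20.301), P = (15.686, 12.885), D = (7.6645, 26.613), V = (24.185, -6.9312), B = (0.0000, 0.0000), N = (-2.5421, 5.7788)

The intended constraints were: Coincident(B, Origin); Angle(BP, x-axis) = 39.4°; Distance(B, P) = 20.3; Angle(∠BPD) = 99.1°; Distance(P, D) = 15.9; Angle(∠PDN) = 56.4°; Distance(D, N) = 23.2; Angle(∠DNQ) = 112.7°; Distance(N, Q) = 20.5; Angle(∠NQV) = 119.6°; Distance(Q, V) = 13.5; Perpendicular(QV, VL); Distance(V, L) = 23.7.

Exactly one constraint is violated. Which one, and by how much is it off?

Distance(V, L) = 23.7 — off by 4.10.

B = (0.00, 0.00) ✓; BP at 39.40° ✓; |BP| = 20.30 ✓; ∠BPD = 99.10° ✓; |PD| = 15.90 ✓; ∠PDN = 56.40° ✓; |DN| = 23.20 ✓; ∠DNQ = 112.7° ✓; |NQ| = 20.50 ✓; ∠NQV = 119.6° ✓; |QV| = 13.50 ✓; ∠(QV, VL) = 90.00° ✓; |VL| = 27.80 ✗.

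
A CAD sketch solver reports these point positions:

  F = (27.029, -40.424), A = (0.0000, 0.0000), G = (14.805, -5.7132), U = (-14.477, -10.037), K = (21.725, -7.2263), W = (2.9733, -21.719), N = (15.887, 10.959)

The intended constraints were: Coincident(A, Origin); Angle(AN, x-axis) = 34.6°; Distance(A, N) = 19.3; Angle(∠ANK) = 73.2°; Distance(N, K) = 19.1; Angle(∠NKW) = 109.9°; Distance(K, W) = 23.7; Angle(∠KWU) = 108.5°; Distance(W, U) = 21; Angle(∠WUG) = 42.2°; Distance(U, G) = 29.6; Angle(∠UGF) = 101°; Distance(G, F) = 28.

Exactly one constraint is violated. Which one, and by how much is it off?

Distance(G, F) = 28 — off by 8.80.

A = (0.00, 0.00) ✓; AN at 34.60° ✓; |AN| = 19.30 ✓; ∠ANK = 73.20° ✓; |NK| = 19.10 ✓; ∠NKW = 109.9° ✓; |KW| = 23.70 ✓; ∠KWU = 108.5° ✓; |WU| = 21.00 ✓; ∠WUG = 42.20° ✓; |UG| = 29.60 ✓; ∠UGF = 101.0° ✓; |GF| = 36.80 ✗.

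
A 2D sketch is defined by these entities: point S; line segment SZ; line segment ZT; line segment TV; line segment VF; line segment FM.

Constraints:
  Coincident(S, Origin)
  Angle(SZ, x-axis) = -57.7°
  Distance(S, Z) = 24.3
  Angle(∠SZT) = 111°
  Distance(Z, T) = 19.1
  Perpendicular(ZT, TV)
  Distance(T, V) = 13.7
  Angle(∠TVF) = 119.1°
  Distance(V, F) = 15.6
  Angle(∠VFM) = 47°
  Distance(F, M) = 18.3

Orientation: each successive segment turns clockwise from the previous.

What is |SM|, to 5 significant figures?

26.687

S is at the origin; SZ runs at -57.7° with length 24.3, so Z = (12.985, -20.540). ∠SZT = 111.0° gives ZT at -126.70° from the x-axis; with |ZT| = 19.1, T = (1.5701, -35.854). ZT is perpendicular to TV, so TV runs at 143.30°; with |TV| = 13.7, V = (-9.4142, -27.666). ∠TVF = 119.1° gives VF at 82.400° from the x-axis; with |VF| = 15.6, F = (-7.3510, -12.203). ∠VFM = 47.0° gives FM at -50.600° from the x-axis; with |FM| = 18.3, M = (4.2646, -26.344). Then |SM| = |M − S| = 26.687.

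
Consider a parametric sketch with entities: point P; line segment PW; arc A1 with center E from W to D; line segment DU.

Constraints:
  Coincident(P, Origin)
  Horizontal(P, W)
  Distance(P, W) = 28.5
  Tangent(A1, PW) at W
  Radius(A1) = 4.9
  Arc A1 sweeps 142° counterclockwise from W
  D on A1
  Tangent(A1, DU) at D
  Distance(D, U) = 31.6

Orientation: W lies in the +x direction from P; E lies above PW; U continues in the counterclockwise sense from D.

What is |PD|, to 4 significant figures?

32.71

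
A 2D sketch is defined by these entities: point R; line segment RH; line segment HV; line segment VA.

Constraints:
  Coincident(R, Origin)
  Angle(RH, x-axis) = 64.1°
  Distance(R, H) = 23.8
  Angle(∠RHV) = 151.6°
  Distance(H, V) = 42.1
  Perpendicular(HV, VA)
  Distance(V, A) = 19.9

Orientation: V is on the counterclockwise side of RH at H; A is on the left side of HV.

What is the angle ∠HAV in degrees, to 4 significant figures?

64.70°

R is at the origin; RH runs at 64.1° with length 23.8, so H = 23.8·(cos 64.1°, sin 64.1°) = (10.40, 21.41). ∠RHV = 151.6°, so HV runs at 64.1° + (180° − 151.6°) = 92.50° from the x-axis; with |HV| = 42.1, V = H + 42.1·(cos 92.50°, sin 92.50°) = (8.560, 63.47). HV ⟂ VA; with |VA| = 19.9 on the left of HV, A = V + 19.9·(-0.9990, -0.04362) = (-11.32, 62.60). Then cos ∠HAV = AH·AV / (|AH||AV|), giving 64.70°.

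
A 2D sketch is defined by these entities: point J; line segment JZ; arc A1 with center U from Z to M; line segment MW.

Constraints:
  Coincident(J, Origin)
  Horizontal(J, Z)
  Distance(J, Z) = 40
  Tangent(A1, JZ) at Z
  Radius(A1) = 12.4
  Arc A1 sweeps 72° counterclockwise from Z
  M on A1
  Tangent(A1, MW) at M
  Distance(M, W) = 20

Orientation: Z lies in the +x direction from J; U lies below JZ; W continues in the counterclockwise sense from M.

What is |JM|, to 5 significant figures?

29.480

J is at the origin; J and Z share the same y with |JZ| = 40.0 and Z on the +x side, so Z = (40.000, 0.0000). The tangent condition forces UZ to be normal to JZ, so U = Z + (0, -12.4) = (40.000, -12.400). On A1, Z sits at bearing 90° from U; a 72° counterclockwise sweep puts M at bearing 162°, so M = U + 12.4·(cos 162°, sin 162°) = (28.207, -8.5682). Then |JM| = |M − J| = 29.480.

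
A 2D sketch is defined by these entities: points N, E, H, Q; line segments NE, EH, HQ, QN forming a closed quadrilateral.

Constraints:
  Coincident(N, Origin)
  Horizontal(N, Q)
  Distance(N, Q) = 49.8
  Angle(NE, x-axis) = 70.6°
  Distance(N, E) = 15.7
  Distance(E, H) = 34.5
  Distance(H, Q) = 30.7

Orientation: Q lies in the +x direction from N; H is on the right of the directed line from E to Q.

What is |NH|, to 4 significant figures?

27.28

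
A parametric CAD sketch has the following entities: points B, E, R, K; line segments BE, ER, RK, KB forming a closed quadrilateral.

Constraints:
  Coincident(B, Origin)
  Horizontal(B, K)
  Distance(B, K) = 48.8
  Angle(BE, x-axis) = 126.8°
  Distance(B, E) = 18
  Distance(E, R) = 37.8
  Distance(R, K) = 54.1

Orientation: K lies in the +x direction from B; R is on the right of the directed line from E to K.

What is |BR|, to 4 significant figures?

22.01

Checks: |ER| = 37.80 ✓; |RK| = 54.10 ✓.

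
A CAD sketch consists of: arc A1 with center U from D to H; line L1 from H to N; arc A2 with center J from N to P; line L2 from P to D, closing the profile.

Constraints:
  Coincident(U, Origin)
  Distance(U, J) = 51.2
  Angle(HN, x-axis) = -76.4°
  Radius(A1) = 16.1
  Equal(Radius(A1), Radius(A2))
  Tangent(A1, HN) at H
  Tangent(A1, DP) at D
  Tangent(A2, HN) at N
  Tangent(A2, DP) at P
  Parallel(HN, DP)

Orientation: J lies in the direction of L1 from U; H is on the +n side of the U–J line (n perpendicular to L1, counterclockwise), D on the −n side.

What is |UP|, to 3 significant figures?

53.7

The slot axis is L1's direction at -76.4°, so u = (cos -76.4°, sin -76.4°) = (0.235, -0.972) and n = (−sin -76.4°, cos -76.4°) = (0.972, 0.235). U is at the origin and J lies 51.2 along u from U, so J = 51.2·u = (12.0, -49.8). Tangency of A1 to both parallel lines with radius 16.1 puts H and D at U ± 16.1·n: H = (15.6, 3.79), D = (-15.6, -3.79). Equal radii place N and P the same way about J: N = J + 16.1·n = (27.7, -46.0), P = J − 16.1·n = (-3.61, -53.6). Then |UP| = |P − U| = 53.7.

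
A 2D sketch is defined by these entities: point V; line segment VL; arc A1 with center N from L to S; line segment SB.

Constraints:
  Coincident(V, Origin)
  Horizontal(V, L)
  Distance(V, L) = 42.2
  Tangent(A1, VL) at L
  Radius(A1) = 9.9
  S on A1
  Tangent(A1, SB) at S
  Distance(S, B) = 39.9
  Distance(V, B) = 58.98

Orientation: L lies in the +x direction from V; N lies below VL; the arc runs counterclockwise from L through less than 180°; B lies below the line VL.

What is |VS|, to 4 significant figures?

33.75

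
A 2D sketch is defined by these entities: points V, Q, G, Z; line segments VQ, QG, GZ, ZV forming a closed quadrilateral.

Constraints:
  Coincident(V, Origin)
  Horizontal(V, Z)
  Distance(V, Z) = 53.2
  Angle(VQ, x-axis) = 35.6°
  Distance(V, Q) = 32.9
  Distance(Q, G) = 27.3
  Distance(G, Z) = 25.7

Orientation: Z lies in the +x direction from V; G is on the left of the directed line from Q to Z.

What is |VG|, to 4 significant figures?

59.13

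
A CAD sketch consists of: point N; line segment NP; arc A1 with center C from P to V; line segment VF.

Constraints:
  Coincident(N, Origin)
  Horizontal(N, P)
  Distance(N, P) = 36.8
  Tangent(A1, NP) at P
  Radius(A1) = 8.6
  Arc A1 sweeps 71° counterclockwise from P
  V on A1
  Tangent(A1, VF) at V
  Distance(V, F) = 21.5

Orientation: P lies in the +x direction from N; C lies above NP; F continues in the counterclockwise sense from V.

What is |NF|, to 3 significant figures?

58.1

N is at the origin; NP is horizontal with |NP| = 36.8 and P on the +x side, so P = (36.8, 0.00). Tangency of A1 to NP means the radius CP is perpendicular to NP, so C = P + (0, 8.6) = (36.8, 8.60). On A1, P sits at bearing -90° from C; a 71° counterclockwise sweep puts V at bearing -19°, so V = C + 8.6·(cos -19°, sin -19°) = (44.9, 5.80). Since A1 is tangent to VF there, CV ⟂ VF, so VF runs along (−sin -19°, cos -19°); with |VF| = 21.5, F = (51.9, 26.1). Then |NF| = |F − N| = 58.1.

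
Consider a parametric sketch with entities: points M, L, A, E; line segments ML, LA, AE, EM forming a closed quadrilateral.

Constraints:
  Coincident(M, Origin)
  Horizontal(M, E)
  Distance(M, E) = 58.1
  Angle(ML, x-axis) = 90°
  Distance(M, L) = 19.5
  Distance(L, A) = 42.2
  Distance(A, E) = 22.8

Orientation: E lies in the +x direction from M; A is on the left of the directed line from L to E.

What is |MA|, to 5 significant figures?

45.089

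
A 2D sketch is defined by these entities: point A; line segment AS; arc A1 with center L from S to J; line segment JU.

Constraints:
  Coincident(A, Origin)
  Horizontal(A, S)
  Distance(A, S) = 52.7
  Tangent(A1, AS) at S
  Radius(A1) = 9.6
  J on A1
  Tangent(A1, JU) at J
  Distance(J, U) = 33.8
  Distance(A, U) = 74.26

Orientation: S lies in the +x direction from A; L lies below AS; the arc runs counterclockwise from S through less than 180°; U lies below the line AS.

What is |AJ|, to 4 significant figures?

46.36

Checks: |LJ| = 9.600 ✓; ∠(LJ, JU) = 90.00° ✓; |JU| = 33.80 ✓; |AU| = 74.26 ✓.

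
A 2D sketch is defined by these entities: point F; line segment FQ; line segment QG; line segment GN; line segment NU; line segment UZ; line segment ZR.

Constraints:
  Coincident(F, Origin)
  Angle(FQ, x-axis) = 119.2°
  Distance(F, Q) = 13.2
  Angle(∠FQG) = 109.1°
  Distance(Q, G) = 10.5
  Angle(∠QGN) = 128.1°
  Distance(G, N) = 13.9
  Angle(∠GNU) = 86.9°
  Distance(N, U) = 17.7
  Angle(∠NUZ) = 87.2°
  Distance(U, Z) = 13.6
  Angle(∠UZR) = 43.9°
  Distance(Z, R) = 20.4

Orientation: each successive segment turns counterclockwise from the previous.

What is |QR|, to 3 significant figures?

22.4

F is at the origin; FQ runs at 119.2° with length 13.2, so Q = (-6.44, 11.5). ∠FQG = 109.1° gives QG at -170° from the x-axis; with |QG| = 10.5, G = (-16.8, 9.68). ∠QGN = 128.1° gives GN at -118° from the x-axis; with |GN| = 13.9, N = (-23.3, -2.59). ∠GNU = 86.9° gives NU at -24.9° from the x-axis; with |NU| = 17.7, U = (-7.25, -10.0). ∠NUZ = 87.2° gives UZ at 67.9° from the x-axis; with |UZ| = 13.6, Z = (-2.13, 2.56). ∠UZR = 43.9° gives ZR at -156° from the x-axis; with |ZR| = 20.4, R = (-20.8, -5.74). Then |QR| = |R − Q| = 22.4.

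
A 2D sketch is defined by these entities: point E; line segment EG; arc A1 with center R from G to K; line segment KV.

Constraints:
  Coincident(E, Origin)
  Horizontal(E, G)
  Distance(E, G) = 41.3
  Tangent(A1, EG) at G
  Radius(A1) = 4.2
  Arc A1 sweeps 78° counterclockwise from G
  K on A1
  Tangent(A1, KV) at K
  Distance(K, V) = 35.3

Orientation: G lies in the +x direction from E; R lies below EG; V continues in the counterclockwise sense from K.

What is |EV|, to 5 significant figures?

48.210

On A1, G sits at bearing 90° from R; a 78° counterclockwise sweep puts K at bearing 168°, so K = R + 4.2·(cos 168°, sin 168°) = (37.192, -3.3268). Tangency of A1 to KV means the radius RK is perpendicular to KV, so KV runs along (−sin 168°, cos 168°); with |KV| = 35.3, V = (29.852, -37.855). Then |EV| = |V − E| = 48.210.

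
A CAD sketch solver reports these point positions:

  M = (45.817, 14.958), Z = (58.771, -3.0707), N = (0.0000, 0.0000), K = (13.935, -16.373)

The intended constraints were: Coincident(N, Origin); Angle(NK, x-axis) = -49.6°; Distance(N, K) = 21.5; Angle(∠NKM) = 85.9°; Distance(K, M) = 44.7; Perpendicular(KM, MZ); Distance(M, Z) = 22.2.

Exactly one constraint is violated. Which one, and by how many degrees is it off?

Perpendicular(KM, MZ) — off by 8.80°.

N = (0.00, 0.00) ✓; NK at -49.60° ✓; |NK| = 21.50 ✓; ∠NKM = 85.90° ✓; |KM| = 44.70 ✓; ∠(KM, MZ) = 98.80° ✗; |MZ| = 22.20 ✓.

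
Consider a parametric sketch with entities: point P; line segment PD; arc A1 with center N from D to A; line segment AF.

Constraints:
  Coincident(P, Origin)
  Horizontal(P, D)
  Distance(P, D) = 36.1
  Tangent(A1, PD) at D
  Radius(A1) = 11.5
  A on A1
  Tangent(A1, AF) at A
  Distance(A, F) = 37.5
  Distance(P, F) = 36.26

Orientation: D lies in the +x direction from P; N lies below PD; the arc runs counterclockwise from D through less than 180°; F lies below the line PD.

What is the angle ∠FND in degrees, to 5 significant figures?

128.40°

Checks: ∠(ND, DP) = 90.00° ✓; |ND| = 11.50 ✓; |NA| = 11.50 ✓; ∠(NA, AF) = 90.00° ✓; |AF| = 37.50 ✓; |PF| = 36.26 ✓.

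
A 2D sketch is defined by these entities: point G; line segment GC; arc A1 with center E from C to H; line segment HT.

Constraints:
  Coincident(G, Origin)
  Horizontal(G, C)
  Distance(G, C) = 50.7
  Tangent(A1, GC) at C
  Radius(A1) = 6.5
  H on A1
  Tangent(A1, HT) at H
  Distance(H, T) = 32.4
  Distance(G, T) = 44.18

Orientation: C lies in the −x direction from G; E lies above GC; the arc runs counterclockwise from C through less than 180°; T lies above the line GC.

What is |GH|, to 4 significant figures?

45.06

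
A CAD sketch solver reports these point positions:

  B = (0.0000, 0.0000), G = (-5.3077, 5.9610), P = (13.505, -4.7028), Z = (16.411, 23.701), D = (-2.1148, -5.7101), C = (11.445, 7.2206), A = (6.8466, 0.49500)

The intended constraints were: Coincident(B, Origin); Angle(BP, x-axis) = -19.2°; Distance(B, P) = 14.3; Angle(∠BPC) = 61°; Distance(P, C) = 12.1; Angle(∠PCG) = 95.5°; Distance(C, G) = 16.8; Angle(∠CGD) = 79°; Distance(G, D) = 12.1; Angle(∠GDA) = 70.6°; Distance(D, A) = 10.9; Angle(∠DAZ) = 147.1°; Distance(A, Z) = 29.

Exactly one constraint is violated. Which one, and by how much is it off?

Distance(A, Z) = 29 — off by 3.90.

B = (0.00, 0.00) ✓; BP at -19.20° ✓; |BP| = 14.30 ✓; ∠BPC = 61.00° ✓; |PC| = 12.10 ✓; ∠PCG = 95.50° ✓; |CG| = 16.80 ✓; ∠CGD = 79.00° ✓; |GD| = 12.10 ✓; ∠GDA = 70.60° ✓; |DA| = 10.90 ✓; ∠DAZ = 147.1° ✓; |AZ| = 25.10 ✗.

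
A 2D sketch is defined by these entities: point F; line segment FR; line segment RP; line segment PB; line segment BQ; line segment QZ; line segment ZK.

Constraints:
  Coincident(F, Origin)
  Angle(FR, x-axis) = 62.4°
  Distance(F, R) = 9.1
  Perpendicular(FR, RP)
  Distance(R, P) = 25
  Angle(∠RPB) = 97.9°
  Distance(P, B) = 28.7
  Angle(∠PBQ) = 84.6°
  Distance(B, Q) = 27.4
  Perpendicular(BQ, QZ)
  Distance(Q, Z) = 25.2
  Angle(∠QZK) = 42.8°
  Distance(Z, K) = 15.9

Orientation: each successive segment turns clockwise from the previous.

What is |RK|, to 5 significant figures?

19.569

F is at the origin; FR runs at 62.4° with length 9.1, so R = (4.2160, 8.0645). FR ⟂ RP, so RP runs at -27.600°; with |RP| = 25.0, P = (26.371, -3.5179). ∠RPB = 97.9° gives PB at -109.70° from the x-axis; with |PB| = 28.7, B = (16.696, -30.538). ∠PBQ = 84.6° gives BQ at 154.90° from the x-axis; with |BQ| = 27.4, Q = (-8.1161, -18.915). BQ is perpendicular to QZ, so QZ runs at 64.900°; with |QZ| = 25.2, Z = (2.5737, 3.9052). ∠QZK = 42.8° gives ZK at -72.300° from the x-axis; with |ZK| = 15.9, K = (7.4078, -11.242). Then |RK| = |K − R| = 19.569.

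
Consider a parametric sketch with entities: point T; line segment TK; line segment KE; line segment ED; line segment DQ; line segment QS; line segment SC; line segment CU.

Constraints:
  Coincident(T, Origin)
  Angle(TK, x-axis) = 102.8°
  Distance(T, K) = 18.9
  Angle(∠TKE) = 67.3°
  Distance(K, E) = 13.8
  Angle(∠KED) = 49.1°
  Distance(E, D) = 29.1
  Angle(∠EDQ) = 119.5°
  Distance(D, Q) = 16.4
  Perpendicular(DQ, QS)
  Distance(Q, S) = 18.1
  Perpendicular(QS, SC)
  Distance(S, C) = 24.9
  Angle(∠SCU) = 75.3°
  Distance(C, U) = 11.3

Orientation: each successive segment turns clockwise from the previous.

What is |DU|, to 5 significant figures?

9.1177

T is at the origin; TK runs at 102.8° with length 18.9, so K = (-4.1873, 18.430). ∠TKE = 67.3° gives KE at -9.9000° from the x-axis; with |KE| = 13.8, E = (9.4072, 16.058). ∠KED = 49.1° gives ED at -140.80° from the x-axis; with |ED| = 29.1, D = (-13.144, -2.3344). ∠EDQ = 119.5° gives DQ at 158.70° from the x-axis; with |DQ| = 16.4, Q = (-28.423, 3.6230). The perpendicularity gives QS at right angles to DQ, so QS runs at 68.700°; with |QS| = 18.1, S = (-21.849, 20.487). QS ⟂ SC, so SC runs at -21.300°; with |SC| = 24.9, C = (1.3506, 11.442). ∠SCU = 75.3° gives CU at -126.00° from the x-axis; with |CU| = 11.3, U = (-5.2914, 2.2997). Then |DU| = |U − D| = 9.1177.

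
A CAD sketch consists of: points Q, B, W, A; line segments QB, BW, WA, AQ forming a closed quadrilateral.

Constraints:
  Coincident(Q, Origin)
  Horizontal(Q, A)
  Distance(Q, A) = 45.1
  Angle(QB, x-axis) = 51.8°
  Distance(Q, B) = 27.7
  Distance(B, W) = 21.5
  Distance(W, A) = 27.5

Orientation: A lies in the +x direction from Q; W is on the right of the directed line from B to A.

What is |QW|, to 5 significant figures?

17.603

Q is at the origin; Q and A share the same y with |QA| = 45.1 and A in +x, so A = (45.1, 0). QB runs at 51.8° with |QB| = 27.7, so B = (17.130, 21.768). W is determined by |BW| = 21.5 and |WA| = 27.5 together: it lies at the intersection of circle(B, 21.5) and circle(A, 27.5). With |BA| = 35.443, the foot of the radical line on BA is 13.574 from B and the perpendicular offset is √(21.5² − 13.574²) = 16.673. Taking the right-of-BA solution: W = (17.601, 0.27341).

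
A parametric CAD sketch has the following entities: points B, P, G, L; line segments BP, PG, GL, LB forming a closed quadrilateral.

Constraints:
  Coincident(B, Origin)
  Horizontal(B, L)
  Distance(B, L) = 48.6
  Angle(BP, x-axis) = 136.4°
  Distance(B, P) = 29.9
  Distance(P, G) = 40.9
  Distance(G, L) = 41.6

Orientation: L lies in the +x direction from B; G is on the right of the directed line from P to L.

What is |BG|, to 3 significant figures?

11.0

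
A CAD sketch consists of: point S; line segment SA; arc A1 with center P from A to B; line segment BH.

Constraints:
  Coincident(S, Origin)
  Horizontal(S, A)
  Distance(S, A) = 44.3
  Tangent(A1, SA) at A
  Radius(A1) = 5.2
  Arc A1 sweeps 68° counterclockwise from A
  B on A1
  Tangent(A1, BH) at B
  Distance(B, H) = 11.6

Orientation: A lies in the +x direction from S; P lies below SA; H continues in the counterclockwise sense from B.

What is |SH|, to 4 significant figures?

37.82

S is at the origin; SA is horizontal with |SA| = 44.3 and A on the +x side, so A = (44.30, 0.000). Tangency of A1 to SA means the radius PA is perpendicular to SA, so P = A + (0, -5.2) = (44.30, -5.200). On A1, A sits at bearing 90° from P; a 68° counterclockwise sweep puts B at bearing 158°, so B = P + 5.2·(cos 158°, sin 158°) = (39.48, -3.252). The tangent condition forces PB to be normal to BH, so BH runs along (−sin 158°, cos 158°); with |BH| = 11.6, H = (35.13, -14.01). Then |SH| = |H − S| = 37.82.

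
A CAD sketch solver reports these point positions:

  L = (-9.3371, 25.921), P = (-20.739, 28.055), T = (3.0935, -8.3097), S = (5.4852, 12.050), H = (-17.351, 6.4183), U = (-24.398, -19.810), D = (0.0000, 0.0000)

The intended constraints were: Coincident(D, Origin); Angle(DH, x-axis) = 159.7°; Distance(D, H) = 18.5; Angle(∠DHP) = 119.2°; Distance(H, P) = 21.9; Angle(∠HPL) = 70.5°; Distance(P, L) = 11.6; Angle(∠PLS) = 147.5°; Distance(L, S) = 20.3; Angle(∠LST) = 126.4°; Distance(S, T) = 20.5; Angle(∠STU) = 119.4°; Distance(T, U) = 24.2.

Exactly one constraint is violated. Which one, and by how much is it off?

Distance(T, U) = 24.2 — off by 5.60.

D = (0.00, 0.00) ✓; DH at 159.7° ✓; |DH| = 18.50 ✓; ∠DHP = 119.2° ✓; |HP| = 21.90 ✓; ∠HPL = 70.50° ✓; |PL| = 11.60 ✓; ∠PLS = 147.5° ✓; |LS| = 20.30 ✓; ∠LST = 126.4° ✓; |ST| = 20.50 ✓; ∠STU = 119.4° ✓; |TU| = 29.80 ✗.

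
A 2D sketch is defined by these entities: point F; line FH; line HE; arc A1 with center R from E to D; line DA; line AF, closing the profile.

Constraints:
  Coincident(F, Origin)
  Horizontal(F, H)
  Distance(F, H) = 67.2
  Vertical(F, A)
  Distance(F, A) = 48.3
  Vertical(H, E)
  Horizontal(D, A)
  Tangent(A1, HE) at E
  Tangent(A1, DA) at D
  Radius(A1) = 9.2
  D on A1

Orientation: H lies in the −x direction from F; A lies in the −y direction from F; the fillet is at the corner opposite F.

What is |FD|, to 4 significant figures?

75.48

F is at the origin; FH is horizontal with |FH| = 67.2 and H on the −x side, so H = (-67.20, 0.000). F and A share the same x with |FA| = 48.3 and A on the −y side, so A = (0.000, -48.30). The virtual corner opposite F is at (-67.20, -48.30). A1 meets HE tangentially, so RE is at right angles to HE and the tangent condition forces RD to be normal to DA, with radius 9.2, so the center R sits 9.2 in from both sides at R = (-58.00, -39.10). That places the tangent points at E = (-67.20, -39.10) on HE and D = (-58.00, -48.30) on DA. Then |FD| = |D − F| = 75.48.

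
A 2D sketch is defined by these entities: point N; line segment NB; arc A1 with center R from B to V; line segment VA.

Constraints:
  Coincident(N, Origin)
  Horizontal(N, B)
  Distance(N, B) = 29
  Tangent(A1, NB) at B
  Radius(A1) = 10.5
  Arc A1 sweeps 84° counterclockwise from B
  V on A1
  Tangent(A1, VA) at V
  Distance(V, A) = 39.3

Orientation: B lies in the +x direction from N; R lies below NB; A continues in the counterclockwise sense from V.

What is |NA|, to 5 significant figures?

50.594

N is at the origin; N and B share the same y with |NB| = 29.0 and B on the +x side, so B = (29.000, 0.0000). Tangency of A1 to NB means the radius RB is perpendicular to NB, so R = B + (0, -10.5) = (29.000, -10.500). On A1, B sits at bearing 90° from R; an 84° counterclockwise sweep puts V at bearing 174°, so V = R + 10.5·(cos 174°, sin 174°) = (18.558, -9.4025). The tangent condition forces RV to be normal to VA, so VA runs along (−sin 174°, cos 174°); with |VA| = 39.3, A = (14.450, -48.487). Then |NA| = |A − N| = 50.594.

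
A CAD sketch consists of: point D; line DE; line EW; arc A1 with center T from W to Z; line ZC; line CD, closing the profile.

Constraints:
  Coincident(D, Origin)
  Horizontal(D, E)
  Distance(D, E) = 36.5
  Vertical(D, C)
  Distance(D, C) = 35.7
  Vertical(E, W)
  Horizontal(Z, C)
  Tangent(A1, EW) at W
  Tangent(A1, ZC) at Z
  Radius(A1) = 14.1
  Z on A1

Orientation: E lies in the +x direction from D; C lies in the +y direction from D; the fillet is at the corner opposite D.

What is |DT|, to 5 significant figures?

31.118

D and C share the same x with |DC| = 35.7 and C on the +y side, so C = (0.0000, 35.700). The virtual corner opposite D is at (36.500, 35.700). A1 meets EW tangentially, so TW is at right angles to EW and the tangent condition forces TZ to be normal to ZC, with radius 14.1, so the center T sits 14.1 in from both sides at T = (22.400, 21.600). Then |DT| = |T − D| = 31.118.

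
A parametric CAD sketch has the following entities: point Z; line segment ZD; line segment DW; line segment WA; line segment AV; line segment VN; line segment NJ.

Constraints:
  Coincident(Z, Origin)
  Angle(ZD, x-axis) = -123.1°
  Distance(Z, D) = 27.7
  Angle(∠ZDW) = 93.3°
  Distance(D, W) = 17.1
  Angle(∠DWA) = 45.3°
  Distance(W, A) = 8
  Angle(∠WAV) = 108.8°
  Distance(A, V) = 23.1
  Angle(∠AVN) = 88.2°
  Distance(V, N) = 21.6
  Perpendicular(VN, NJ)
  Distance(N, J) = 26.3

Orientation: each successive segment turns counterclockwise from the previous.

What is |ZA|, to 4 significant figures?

25.56

Z is at the origin; ZD runs at -123.1° with length 27.7, so D = (-15.13, -23.20). ∠ZDW = 93.3° gives DW at -36.40° from the x-axis; with |DW| = 17.1, W = (-1.363, -33.35). ∠DWA = 45.3° gives WA at 98.30° from the x-axis; with |WA| = 8.0, A = (-2.518, -25.44). Then |ZA| = |A − Z| = 25.56.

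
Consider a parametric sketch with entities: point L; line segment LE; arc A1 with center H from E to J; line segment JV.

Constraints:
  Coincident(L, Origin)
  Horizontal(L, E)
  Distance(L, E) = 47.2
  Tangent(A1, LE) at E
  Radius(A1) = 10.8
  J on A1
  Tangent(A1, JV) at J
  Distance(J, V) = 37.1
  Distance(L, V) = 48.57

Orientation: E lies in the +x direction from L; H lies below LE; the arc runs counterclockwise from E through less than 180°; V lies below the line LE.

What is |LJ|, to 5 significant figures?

37.725

L is at the origin; L and E share the same y with |LE| = 47.2 and E on the +x side, so E = (47.200, 0.0000). Tangency of A1 to LE means the radius HE is perpendicular to LE, so H = E + (0, -10.8) = (47.200, -10.800). Since HJ ⟂ JV (tangency), |HV| = √(10.8² + 37.1²) = 38.640 regardless of where J sits on A1. So V lies on both circle(L, 48.57) and circle(H, 38.640); the below-LE intersection is V = (24.400, -41.996). J is the foot of the tangent from V: J = (37.047, -7.1184).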